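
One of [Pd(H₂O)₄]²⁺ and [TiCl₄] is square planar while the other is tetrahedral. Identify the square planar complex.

For [Pd(H₂O)₄]²⁺: Water is neutral; balancing the +2 overall charge requires Pd(II). Group 10 minus oxidation state 2 gives a d⁸ configuration. A 4d d⁸ ion has a large crystal-field splitting; square planar leaves the high-energy d_{x²−y²} orbital empty and maximises CFSE. → square planar.
For [TiCl₄]: Ligand charges: each chloride is −1. With an overall charge of 0 the titanium centre must be in the +4 oxidation state. Titanium is a group-4 element; Ti(IV) is therefore d⁰. A d⁰ ion has no crystal-field stabilisation preference between square planar and tetrahedral, so four ligands adopt the sterically favoured tetrahedral geometry. → tetrahedral.

[Pd(H₂O)₄]²⁺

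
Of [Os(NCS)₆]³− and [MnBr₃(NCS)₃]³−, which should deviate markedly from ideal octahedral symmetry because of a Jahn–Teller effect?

[Os(NCS)₆]³−: Summing ligand charges against the −3 overall charge gives an oxidation state of +3 for osmium. Osmium is a group-8 element; Os(III) is therefore d⁵. A 5d ion has a large Δₒ and is invariably low-spin. The d⁵ configuration leaves the e_g set evenly filled (or empty) — no strong Jahn–Teller driving force.
[MnBr₃(NCS)₃]³−: Ligand charges: each bromide is −1; each isothiocyanate is −1. With an overall charge of −3 the manganese centre must be in the +3 oxidation state. Group 7 minus oxidation state 3 gives a d⁴ configuration. Bromide and isothiocyanate are weak-field ligands for a first-row metal, so the complex is high-spin. The t₂g³e_g¹ (high-spin) configuration has an unevenly filled e_g set; the Jahn–Teller theorem predicts a tetragonal distortion (typically axial elongation) to lift the degeneracy.

[MnBr₃(NCS)₃]³−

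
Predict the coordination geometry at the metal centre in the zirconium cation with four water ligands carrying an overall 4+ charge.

Water is neutral; balancing the +4 overall charge requires Zr(IV).
Zirconium is a group-4 element; Zr(IV) is therefore d⁰.
With 4 monodentate ligands the coordination number is 4.
A d⁰ ion has no crystal-field stabilisation preference between square planar and tetrahedral, so four ligands adopt the sterically favoured tetrahedral geometry.

tetrahedral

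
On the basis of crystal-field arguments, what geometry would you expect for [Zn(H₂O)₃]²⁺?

Water is neutral; balancing the +2 overall charge requires Zn(II).
Zn sits in group 12, so the d-electron count is 12 − 2 = 10.
With 3 monodentate ligands the coordination number is 3.
Three ligands around a d¹⁰ centre minimise repulsion in a trigonal-planar arrangement.

trigonal planar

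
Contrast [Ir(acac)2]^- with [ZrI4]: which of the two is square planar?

[Ir(acac)2]^-

For [Ir(acac)2]^-: Each acetylacetonate is −1; balancing the −1 overall charge requires Ir(I). Iridium is a group-9 element; Ir(I) is therefore d⁸. A 5d d⁸ ion has a large crystal-field splitting; square planar leaves the high-energy d_{x²−y²} orbital empty and maximises CFSE. → square planar.
For [ZrI4]: Summing ligand charges against the 0 overall charge gives an oxidation state of +4 for zirconium. Zirconium is a group-4 element; Zr(IV) is therefore d⁰. A d⁰ ion has no crystal-field stabilisation preference between square planar and tetrahedral, so four ligands adopt the sterically favoured tetrahedral geometry. → tetrahedral.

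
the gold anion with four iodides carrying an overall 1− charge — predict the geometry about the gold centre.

Summing ligand charges against the −1 overall charge gives an oxidation state of +3 for gold.
Group 11 minus oxidation state 3 gives a d⁸ configuration.
With 4 monodentate ligands the coordination number is 4.
A 5d d⁸ ion has a large crystal-field splitting; square planar leaves the high-energy d_{x²−y²} orbital empty and maximises CFSE.

square planar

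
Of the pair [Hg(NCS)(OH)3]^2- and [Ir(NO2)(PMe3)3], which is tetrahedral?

[Hg(NCS)(OH)3]^2-

For [Hg(NCS)(OH)3]^2-: Ligand charges: each isothiocyanate is −1; each hydroxide is −1. With an overall charge of −2 the mercury centre must be in the +2 oxidation state. Group 12 minus oxidation state 2 gives a d¹⁰ configuration. A d¹⁰ ion has no crystal-field stabilisation preference between square planar and tetrahedral, so four ligands adopt the sterically favoured tetrahedral geometry. → tetrahedral.
For [Ir(NO2)(PMe3)3]: Summing ligand charges against the 0 overall charge gives an oxidation state of +1 for iridium. Ir sits in group 9, so the d-electron count is 9 − 1 = 8. A 5d d⁸ ion has a large crystal-field splitting; square planar leaves the high-energy d_{x²−y²} orbital empty and maximises CFSE. → square planar.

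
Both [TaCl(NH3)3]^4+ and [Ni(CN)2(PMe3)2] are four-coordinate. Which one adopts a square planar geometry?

[Ni(CN)2(PMe3)2]

For [TaCl(NH3)3]^4+: Summing ligand charges against the +4 overall charge gives an oxidation state of +5 for tantalum. Tantalum is a group-5 element; Ta(V) is therefore d⁰. A d⁰ ion has no crystal-field stabilisation preference between square planar and tetrahedral, so four ligands adopt the sterically favoured tetrahedral geometry. → tetrahedral.
For [Ni(CN)2(PMe3)2]: Summing ligand charges against the 0 overall charge gives an oxidation state of +2 for nickel. Nickel is a group-10 element; Ni(II) is therefore d⁸. Cyanide and trimethylphosphine are strong-field ligands (high in the spectrochemical series). A 3d d⁸ ion with strong-field ligands gains enough CFSE to favour square planar over tetrahedral. → square planar.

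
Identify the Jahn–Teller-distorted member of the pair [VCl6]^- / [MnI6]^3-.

[MnI6]^3-

[VCl6]^-: Ligand charges: each chloride is −1. With an overall charge of −1 the vanadium centre must be in the +5 oxidation state. Vanadium is a group-5 element; V(V) is therefore d⁰. The d⁰ configuration leaves the e_g set evenly filled (or empty) — no strong Jahn–Teller driving force.
[MnI6]^3-: Summing ligand charges against the −3 overall charge gives an oxidation state of +3 for manganese. Manganese is a group-7 element; Mn(III) is therefore d⁴. Iodide is a weak-field ligand for a first-row metal, so the complex is high-spin. The t₂g³e_g¹ (high-spin) configuration has an unevenly filled e_g set; the Jahn–Teller theorem predicts a tetragonal distortion (typically axial elongation) to lift the degeneracy.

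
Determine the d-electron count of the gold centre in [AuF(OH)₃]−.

d⁸

Ligand charges: each fluoride is −1; each hydroxide is −1. With an overall charge of −1 the gold centre must be in the +3 oxidation state.
Gold is a group-11 element; Au(III) is therefore d⁸.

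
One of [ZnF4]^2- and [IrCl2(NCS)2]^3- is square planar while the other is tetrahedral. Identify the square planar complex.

[IrCl2(NCS)2]^3-

For [ZnF4]^2-: Summing ligand charges against the −2 overall charge gives an oxidation state of +2 for zinc. Zinc is a group-12 element; Zn(II) is therefore d¹⁰. A d¹⁰ ion has no crystal-field stabilisation preference between square planar and tetrahedral, so four ligands adopt the sterically favoured tetrahedral geometry. → tetrahedral.
For [IrCl2(NCS)2]^3-: Each chloride is −1; each isothiocyanate is −1; balancing the −3 overall charge requires Ir(I). Group 9 minus oxidation state 1 gives a d⁸ configuration. A 5d d⁸ ion has a large crystal-field splitting; square planar leaves the high-energy d_{x²−y²} orbital empty and maximises CFSE. → square planar.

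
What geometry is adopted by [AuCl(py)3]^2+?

square planar

Ligand charges: each chloride is −1; pyridine is neutral. With an overall charge of +2 the gold centre must be in the +3 oxidation state.
Group 11 minus oxidation state 3 gives a d⁸ configuration.
With 4 monodentate ligands the coordination number is 4.
A 5d d⁸ ion has a large crystal-field splitting; square planar leaves the high-energy d_{x²−y²} orbital empty and maximises CFSE.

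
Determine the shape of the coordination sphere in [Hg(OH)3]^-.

trigonal planar

Summing ligand charges against the −1 overall charge gives an oxidation state of +2 for mercury.
Hg sits in group 12, so the d-electron count is 12 − 2 = 10.
Coordination number: 3.
Three ligands around a d¹⁰ centre minimise repulsion in a trigonal-planar arrangement.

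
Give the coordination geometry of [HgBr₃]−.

Ligand charges: each bromide is −1. With an overall charge of −1 the mercury centre must be in the +2 oxidation state.
Group 12 minus oxidation state 2 gives a d¹⁰ configuration.
With 3 monodentate ligands the coordination number is 3.
Three ligands around a d¹⁰ centre minimise repulsion in a trigonal-planar arrangement.

trigonal planar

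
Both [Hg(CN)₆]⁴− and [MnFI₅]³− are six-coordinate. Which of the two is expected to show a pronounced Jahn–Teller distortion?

[MnFI₅]³−

[Hg(CN)₆]⁴−: Ligand charges: each cyanide is −1. With an overall charge of −4 the mercury centre must be in the +2 oxidation state. Hg sits in group 12, so the d-electron count is 12 − 2 = 10. The d¹⁰ configuration leaves the e_g set evenly filled (or empty) — no strong Jahn–Teller driving force.
[MnFI₅]³−: Summing ligand charges against the −3 overall charge gives an oxidation state of +3 for manganese. Group 7 minus oxidation state 3 gives a d⁴ configuration. Fluoride and iodide are weak-field ligands for a first-row metal, so the complex is high-spin. The t₂g³e_g¹ (high-spin) configuration has an unevenly filled e_g set; the Jahn–Teller theorem predicts a tetragonal distortion (typically axial elongation) to lift the degeneracy.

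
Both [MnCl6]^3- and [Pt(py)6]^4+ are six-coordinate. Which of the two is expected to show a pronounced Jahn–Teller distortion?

[MnCl6]^3-: Each chloride is −1; balancing the −3 overall charge requires Mn(III). Mn sits in group 7, so the d-electron count is 7 − 3 = 4. Chloride is a weak-field ligand for a first-row metal, so the complex is high-spin. The t₂g³e_g¹ (high-spin) configuration has an unevenly filled e_g set; the Jahn–Teller theorem predicts a tetragonal distortion (typically axial elongation) to lift the degeneracy.
[Pt(py)6]^4+: Summing ligand charges against the +4 overall charge gives an oxidation state of +4 for platinum. Pt sits in group 10, so the d-electron count is 10 − 4 = 6. A 5d ion has a large Δₒ and is invariably low-spin. The d⁶ configuration leaves the e_g set evenly filled (or empty) — no strong Jahn–Teller driving force.

[MnCl6]^3-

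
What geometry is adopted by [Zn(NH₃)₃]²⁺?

Summing ligand charges against the +2 overall charge gives an oxidation state of +2 for zinc.
Zn sits in group 12, so the d-electron count is 12 − 2 = 10.
With 3 monodentate ligands the coordination number is 3.
Three ligands around a d¹⁰ centre minimise repulsion in a trigonal-planar arrangement.

trigonal planar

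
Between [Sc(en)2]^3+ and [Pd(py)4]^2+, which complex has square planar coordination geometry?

[Pd(py)4]^2+

For [Sc(en)2]^3+: Summing ligand charges against the +3 overall charge gives an oxidation state of +3 for scandium. Sc sits in group 3, so the d-electron count is 3 − 3 = 0. A d⁰ ion has no crystal-field stabilisation preference between square planar and tetrahedral, so four ligands adopt the sterically favoured tetrahedral geometry. → tetrahedral.
For [Pd(py)4]^2+: Summing ligand charges against the +2 overall charge gives an oxidation state of +2 for palladium. Palladium is a group-10 element; Pd(II) is therefore d⁸. A 4d d⁸ ion has a large crystal-field splitting; square planar leaves the high-energy d_{x²−y²} orbital empty and maximises CFSE. → square planar.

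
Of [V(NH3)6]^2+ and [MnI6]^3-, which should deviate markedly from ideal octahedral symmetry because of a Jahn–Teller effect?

[MnI6]^3-

[V(NH3)6]^2+: Ammonia is neutral; balancing the +2 overall charge requires V(II). V sits in group 5, so the d-electron count is 5 − 2 = 3. The d³ configuration leaves the e_g set evenly filled (or empty) — no strong Jahn–Teller driving force.
[MnI6]^3-: Each iodide is −1; balancing the −3 overall charge requires Mn(III). Group 7 minus oxidation state 3 gives a d⁴ configuration. Iodide is a weak-field ligand for a first-row metal, so the complex is high-spin. The t₂g³e_g¹ (high-spin) configuration has an unevenly filled e_g set; the Jahn–Teller theorem predicts a tetragonal distortion (typically axial elongation) to lift the degeneracy.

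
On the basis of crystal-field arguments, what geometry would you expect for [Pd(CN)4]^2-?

square planar

Ligand charges: each cyanide is −1. With an overall charge of −2 the palladium centre must be in the +2 oxidation state.
Pd sits in group 10, so the d-electron count is 10 − 2 = 8.
With 4 monodentate ligands the coordination number is 4.
A 4d d⁸ ion has a large crystal-field splitting; square planar leaves the high-energy d_{x²−y²} orbital empty and maximises CFSE.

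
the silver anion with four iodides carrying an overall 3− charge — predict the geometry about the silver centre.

tetrahedral

Ligand charges: each iodide is −1. With an overall charge of −3 the silver centre must be in the +1 oxidation state.
Silver is a group-11 element; Ag(I) is therefore d¹⁰.
Coordination number: 4.
A d¹⁰ ion has no crystal-field stabilisation preference between square planar and tetrahedral, so four ligands adopt the sterically favoured tetrahedral geometry.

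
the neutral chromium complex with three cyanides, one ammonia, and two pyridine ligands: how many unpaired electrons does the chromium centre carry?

Ligand charges: each cyanide is −1; ammonia is neutral; pyridine is neutral. With an overall charge of 0 the chromium centre must be in the +3 oxidation state.
Cr sits in group 6, so the d-electron count is 6 − 3 = 3.
In an octahedral field the d³ configuration is t₂g³e_g⁰ (only one arrangement possible), giving 3 unpaired electrons.

3 unpaired electrons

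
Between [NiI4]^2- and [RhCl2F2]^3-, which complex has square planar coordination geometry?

For [NiI4]^2-: Ligand charges: each iodide is −1. With an overall charge of −2 the nickel centre must be in the +2 oxidation state. Ni sits in group 10, so the d-electron count is 10 − 2 = 8. Iodide is a weak-field ligand. With weak-field ligands the CFSE gain from square planar is small, so a 3d d⁸ ion takes the sterically preferred tetrahedral geometry. → tetrahedral.
For [RhCl2F2]^3-: Summing ligand charges against the −3 overall charge gives an oxidation state of +1 for rhodium. Group 9 minus oxidation state 1 gives a d⁸ configuration. A 4d d⁸ ion has a large crystal-field splitting; square planar leaves the high-energy d_{x²−y²} orbital empty and maximises CFSE. → square planar.

[RhCl2F2]^3-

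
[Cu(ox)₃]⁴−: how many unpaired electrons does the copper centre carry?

1 unpaired electron

Summing ligand charges against the −4 overall charge gives an oxidation state of +2 for copper.
Group 11 minus oxidation state 2 gives a d⁹ configuration.
Counting donor atoms: 3×oxalate (bidentate) → 6 donors. Coordination number = 6.
In an octahedral field the d⁹ configuration is t₂g⁶e_g³ (only one arrangement possible), giving 1 unpaired electron.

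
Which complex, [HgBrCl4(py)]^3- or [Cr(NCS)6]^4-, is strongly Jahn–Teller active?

[Cr(NCS)6]^4-

[HgBrCl4(py)]^3-: Ligand charges: each bromide is −1; each chloride is −1; pyridine is neutral. With an overall charge of −3 the mercury centre must be in the +2 oxidation state. Group 12 minus oxidation state 2 gives a d¹⁰ configuration. The d¹⁰ configuration leaves the e_g set evenly filled (or empty) — no strong Jahn–Teller driving force.
[Cr(NCS)6]^4-: Each isothiocyanate is −1; balancing the −4 overall charge requires Cr(II). Group 6 minus oxidation state 2 gives a d⁴ configuration. Isothiocyanate is a weak-field ligand for a first-row metal, so the complex is high-spin. The t₂g³e_g¹ (high-spin) configuration has an unevenly filled e_g set; the Jahn–Teller theorem predicts a tetragonal distortion (typically axial elongation) to lift the degeneracy.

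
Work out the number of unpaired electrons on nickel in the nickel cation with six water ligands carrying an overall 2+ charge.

Summing ligand charges against the +2 overall charge gives an oxidation state of +2 for nickel.
Ni sits in group 10, so the d-electron count is 10 − 2 = 8.
In an octahedral field the d⁸ configuration is t₂g⁶e_g² (only one arrangement possible), giving 2 unpaired electrons.

2 unpaired electrons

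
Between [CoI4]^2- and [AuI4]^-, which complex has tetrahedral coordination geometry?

[CoI4]^2-

For [CoI4]^2-: Ligand charges: each iodide is −1. With an overall charge of −2 the cobalt centre must be in the +2 oxidation state. Cobalt is a group-9 element; Co(II) is therefore d⁷. For a high-spin 3d d⁷ ion with weak-field ligands the small Δₜ gives little square-planar CFSE advantage, so four ligands adopt the sterically favoured tetrahedral geometry. → tetrahedral.
For [AuI4]^-: Each iodide is −1; balancing the −1 overall charge requires Au(III). Group 11 minus oxidation state 3 gives a d⁸ configuration. A 5d d⁸ ion has a large crystal-field splitting; square planar leaves the high-energy d_{x²−y²} orbital empty and maximises CFSE. → square planar.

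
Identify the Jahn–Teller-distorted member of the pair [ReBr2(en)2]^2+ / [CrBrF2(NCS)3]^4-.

[CrBrF2(NCS)3]^4-

[ReBr2(en)2]^2+: Summing ligand charges against the +2 overall charge gives an oxidation state of +4 for rhenium. Group 7 minus oxidation state 4 gives a d³ configuration. The d³ configuration leaves the e_g set evenly filled (or empty) — no strong Jahn–Teller driving force.
[CrBrF2(NCS)3]^4-: Summing ligand charges against the −4 overall charge gives an oxidation state of +2 for chromium. Chromium is a group-6 element; Cr(II) is therefore d⁴. Bromide, fluoride, and isothiocyanate are weak-field ligands for a first-row metal, so the complex is high-spin. The t₂g³e_g¹ (high-spin) configuration has an unevenly filled e_g set; the Jahn–Teller theorem predicts a tetragonal distortion (typically axial elongation) to lift the degeneracy.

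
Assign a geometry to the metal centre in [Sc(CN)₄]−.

tetrahedral

Summing ligand charges against the −1 overall charge gives an oxidation state of +3 for scandium.
Scandium is a group-3 element; Sc(III) is therefore d⁰.
Coordination number: 4.
A d⁰ ion has no crystal-field stabilisation preference between square planar and tetrahedral, so four ligands adopt the sterically favoured tetrahedral geometry.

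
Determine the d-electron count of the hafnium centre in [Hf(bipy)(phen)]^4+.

d⁰

Summing ligand charges against the +4 overall charge gives an oxidation state of +4 for hafnium.
Hafnium is a group-4 element; Hf(IV) is therefore d⁰.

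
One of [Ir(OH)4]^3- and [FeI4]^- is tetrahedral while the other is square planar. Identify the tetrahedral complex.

For [Ir(OH)4]^3-: Summing ligand charges against the −3 overall charge gives an oxidation state of +1 for iridium. Iridium is a group-9 element; Ir(I) is therefore d⁸. A 5d d⁸ ion has a large crystal-field splitting; square planar leaves the high-energy d_{x²−y²} orbital empty and maximises CFSE. → square planar.
For [FeI4]^-: Summing ligand charges against the −1 overall charge gives an oxidation state of +3 for iron. Fe sits in group 8, so the d-electron count is 8 − 3 = 5. A high-spin d⁵ ion has zero CFSE in either geometry, so four ligands adopt the sterically favoured tetrahedral geometry. → tetrahedral.

[FeI4]^-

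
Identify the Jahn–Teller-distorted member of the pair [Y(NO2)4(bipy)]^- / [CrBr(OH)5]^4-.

[Y(NO2)4(bipy)]^-: Summing ligand charges against the −1 overall charge gives an oxidation state of +3 for yttrium. Y sits in group 3, so the d-electron count is 3 − 3 = 0. The d⁰ configuration leaves the e_g set evenly filled (or empty) — no strong Jahn–Teller driving force.
[CrBr(OH)5]^4-: Summing ligand charges against the −4 overall charge gives an oxidation state of +2 for chromium. Cr sits in group 6, so the d-electron count is 6 − 2 = 4. Bromide and hydroxide are weak-field ligands for a first-row metal, so the complex is high-spin. The t₂g³e_g¹ (high-spin) configuration has an unevenly filled e_g set; the Jahn–Teller theorem predicts a tetragonal distortion (typically axial elongation) to lift the degeneracy.

[CrBr(OH)5]^4-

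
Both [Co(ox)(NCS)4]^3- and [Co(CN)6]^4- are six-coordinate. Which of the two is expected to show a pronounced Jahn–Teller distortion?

[Co(ox)(NCS)4]^3-: Ligand charges: each oxalate is −2; each isothiocyanate is −1. With an overall charge of −3 the cobalt centre must be in the +3 oxidation state. Cobalt is a group-9 element; Co(III) is therefore d⁶. Co(III) has an exceptionally large octahedral splitting and is low-spin with essentially every ligand except fluoride. The d⁶ configuration leaves the e_g set evenly filled (or empty) — no strong Jahn–Teller driving force.
[Co(CN)6]^4-: Summing ligand charges against the −4 overall charge gives an oxidation state of +2 for cobalt. Co sits in group 9, so the d-electron count is 9 − 2 = 7. Cyanide is a strong-field ligand (high in the spectrochemical series) for a first-row metal, so the complex is low-spin. The t₂g⁶e_g¹ (low-spin) configuration has an unevenly filled e_g set; the Jahn–Teller theorem predicts a tetragonal distortion (typically axial elongation) to lift the degeneracy.

[Co(CN)6]^4-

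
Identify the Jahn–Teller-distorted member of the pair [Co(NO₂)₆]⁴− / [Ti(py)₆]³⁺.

[Co(NO₂)₆]⁴−

[Co(NO₂)₆]⁴−: Each nitro (N-bound nitrite) is −1; balancing the −4 overall charge requires Co(II). Group 9 minus oxidation state 2 gives a d⁷ configuration. Nitro (N-bound nitrite) is a strong-field ligand (high in the spectrochemical series) for a first-row metal, so the complex is low-spin. The t₂g⁶e_g¹ (low-spin) configuration has an unevenly filled e_g set; the Jahn–Teller theorem predicts a tetragonal distortion (typically axial elongation) to lift the degeneracy.
[Ti(py)₆]³⁺: Ligand charges: pyridine is neutral. With an overall charge of +3 the titanium centre must be in the +3 oxidation state. Group 4 minus oxidation state 3 gives a d¹ configuration. The d¹ configuration leaves the e_g set evenly filled (or empty) — no strong Jahn–Teller driving force.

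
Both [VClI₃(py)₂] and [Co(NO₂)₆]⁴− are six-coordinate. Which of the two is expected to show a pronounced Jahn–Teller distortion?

[Co(NO₂)₆]⁴−

[VClI₃(py)₂]: Ligand charges: each chloride is −1; each iodide is −1; pyridine is neutral. With an overall charge of 0 the vanadium centre must be in the +4 oxidation state. Group 5 minus oxidation state 4 gives a d¹ configuration. The d¹ configuration leaves the e_g set evenly filled (or empty) — no strong Jahn–Teller driving force.
[Co(NO₂)₆]⁴−: Summing ligand charges against the −4 overall charge gives an oxidation state of +2 for cobalt. Cobalt is a group-9 element; Co(II) is therefore d⁷. Nitro (N-bound nitrite) is a strong-field ligand (high in the spectrochemical series) for a first-row metal, so the complex is low-spin. The t₂g⁶e_g¹ (low-spin) configuration has an unevenly filled e_g set; the Jahn–Teller theorem predicts a tetragonal distortion (typically axial elongation) to lift the degeneracy.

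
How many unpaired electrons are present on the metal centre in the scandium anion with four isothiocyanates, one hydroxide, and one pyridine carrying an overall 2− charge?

Ligand charges: each isothiocyanate is −1; each hydroxide is −1; pyridine is neutral. With an overall charge of −2 the scandium centre must be in the +3 oxidation state.
Scandium is a group-3 element; Sc(III) is therefore d⁰.
In an octahedral field the d⁰ configuration is t₂g⁰e_g⁰, giving 0 unpaired electrons.

0 unpaired electrons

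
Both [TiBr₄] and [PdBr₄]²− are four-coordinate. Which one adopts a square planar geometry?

For [TiBr₄]: Ligand charges: each bromide is −1. With an overall charge of 0 the titanium centre must be in the +4 oxidation state. Ti sits in group 4, so the d-electron count is 4 − 4 = 0. A d⁰ ion has no crystal-field stabilisation preference between square planar and tetrahedral, so four ligands adopt the sterically favoured tetrahedral geometry. → tetrahedral.
For [PdBr₄]²−: Each bromide is −1; balancing the −2 overall charge requires Pd(II). Palladium is a group-10 element; Pd(II) is therefore d⁸. A 4d d⁸ ion has a large crystal-field splitting; square planar leaves the high-energy d_{x²−y²} orbital empty and maximises CFSE. → square planar.

[PdBr₄]²−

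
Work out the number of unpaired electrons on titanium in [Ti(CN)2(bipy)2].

2

Ligand charges: each cyanide is −1; 2,2′-bipyridine is neutral. With an overall charge of 0 the titanium centre must be in the +2 oxidation state.
Group 4 minus oxidation state 2 gives a d² configuration.
Counting donor atoms: 2×cyanide (monodentate) → 2 donors; 2×2,2′-bipyridine (bidentate) → 4 donors. Coordination number = 6.
In an octahedral field the d² configuration is t₂g²e_g⁰ (only one arrangement possible), giving 2 unpaired electrons.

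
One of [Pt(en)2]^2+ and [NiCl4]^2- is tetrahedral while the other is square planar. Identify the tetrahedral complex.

For [Pt(en)2]^2+: Summing ligand charges against the +2 overall charge gives an oxidation state of +2 for platinum. Platinum is a group-10 element; Pt(II) is therefore d⁸. A 5d d⁸ ion has a large crystal-field splitting; square planar leaves the high-energy d_{x²−y²} orbital empty and maximises CFSE. → square planar.
For [NiCl4]^2-: Each chloride is −1; balancing the −2 overall charge requires Ni(II). Nickel is a group-10 element; Ni(II) is therefore d⁸. Chloride is a weak-field ligand. With weak-field ligands the CFSE gain from square planar is small, so a 3d d⁸ ion takes the sterically preferred tetrahedral geometry. → tetrahedral.

[NiCl4]^2-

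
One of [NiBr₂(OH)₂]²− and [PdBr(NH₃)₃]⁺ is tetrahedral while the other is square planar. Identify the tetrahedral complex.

[NiBr₂(OH)₂]²−

For [NiBr₂(OH)₂]²−: Each bromide is −1; each hydroxide is −1; balancing the −2 overall charge requires Ni(II). Nickel is a group-10 element; Ni(II) is therefore d⁸. Bromide and hydroxide are weak-field ligands. With weak-field ligands the CFSE gain from square planar is small, so a 3d d⁸ ion takes the sterically preferred tetrahedral geometry. → tetrahedral.
For [PdBr(NH₃)₃]⁺: Ligand charges: each bromide is −1; ammonia is neutral. With an overall charge of +1 the palladium centre must be in the +2 oxidation state. Palladium is a group-10 element; Pd(II) is therefore d⁸. A 4d d⁸ ion has a large crystal-field splitting; square planar leaves the high-energy d_{x²−y²} orbital empty and maximises CFSE. → square planar.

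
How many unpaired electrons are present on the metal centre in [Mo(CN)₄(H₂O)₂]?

Ligand charges: each cyanide is −1; water is neutral. With an overall charge of 0 the molybdenum centre must be in the +4 oxidation state.
Molybdenum is a group-6 element; Mo(IV) is therefore d².
In an octahedral field the d² configuration is t₂g²e_g⁰ (only one arrangement possible), giving 2 unpaired electrons.

2 unpaired electrons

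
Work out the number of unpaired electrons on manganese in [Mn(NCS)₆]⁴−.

5

Ligand charges: each isothiocyanate is −1. With an overall charge of −4 the manganese centre must be in the +2 oxidation state.
Group 7 minus oxidation state 2 gives a d⁵ configuration.
The spin state decides the count: Isothiocyanate is a weak-field ligand for a first-row metal, so the complex is high-spin.
An octahedral high-spin d⁵ ion is t₂g³e_g², giving 5 unpaired electrons.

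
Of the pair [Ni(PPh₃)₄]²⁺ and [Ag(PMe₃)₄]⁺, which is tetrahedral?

For [Ni(PPh₃)₄]²⁺: Summing ligand charges against the +2 overall charge gives an oxidation state of +2 for nickel. Ni sits in group 10, so the d-electron count is 10 − 2 = 8. Triphenylphosphine is a strong-field ligand (high in the spectrochemical series). A 3d d⁸ ion with strong-field ligands gains enough CFSE to favour square planar over tetrahedral. → square planar.
For [Ag(PMe₃)₄]⁺: Ligand charges: trimethylphosphine is neutral. With an overall charge of +1 the silver centre must be in the +1 oxidation state. Group 11 minus oxidation state 1 gives a d¹⁰ configuration. A d¹⁰ ion has no crystal-field stabilisation preference between square planar and tetrahedral, so four ligands adopt the sterically favoured tetrahedral geometry. → tetrahedral.

[Ag(PMe₃)₄]⁺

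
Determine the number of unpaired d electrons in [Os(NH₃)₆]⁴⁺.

Summing ligand charges against the +4 overall charge gives an oxidation state of +4 for osmium.
Group 8 minus oxidation state 4 gives a d⁴ configuration.
The spin state decides the count: a 5d ion has a large Δₒ and is invariably low-spin.
An octahedral low-spin d⁴ ion is t₂g⁴e_g⁰, giving 2 unpaired electrons.

2 unpaired electrons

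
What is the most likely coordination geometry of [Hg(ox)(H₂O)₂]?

tetrahedral

Ligand charges: each oxalate is −2; water is neutral. With an overall charge of 0 the mercury centre must be in the +2 oxidation state.
Mercury is a group-12 element; Hg(II) is therefore d¹⁰.
Counting donor atoms: 1×oxalate (bidentate) → 2 donors; 2×water (monodentate) → 2 donors. Coordination number = 4.
A d¹⁰ ion has no crystal-field stabilisation preference between square planar and tetrahedral, so four ligands adopt the sterically favoured tetrahedral geometry.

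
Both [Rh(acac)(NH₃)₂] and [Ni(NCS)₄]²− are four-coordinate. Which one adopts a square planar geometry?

[Rh(acac)(NH₃)₂]

For [Rh(acac)(NH₃)₂]: Ligand charges: each acetylacetonate is −1; ammonia is neutral. With an overall charge of 0 the rhodium centre must be in the +1 oxidation state. Group 9 minus oxidation state 1 gives a d⁸ configuration. A 4d d⁸ ion has a large crystal-field splitting; square planar leaves the high-energy d_{x²−y²} orbital empty and maximises CFSE. → square planar.
For [Ni(NCS)₄]²−: Summing ligand charges against the −2 overall charge gives an oxidation state of +2 for nickel. Group 10 minus oxidation state 2 gives a d⁸ configuration. Isothiocyanate is a weak-field ligand. With weak-field ligands the CFSE gain from square planar is small, so a 3d d⁸ ion takes the sterically preferred tetrahedral geometry. → tetrahedral.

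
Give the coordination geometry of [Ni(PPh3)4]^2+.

square planar

Ligand charges: triphenylphosphine is neutral. With an overall charge of +2 the nickel centre must be in the +2 oxidation state.
Group 10 minus oxidation state 2 gives a d⁸ configuration.
With 4 monodentate ligands the coordination number is 4.
Triphenylphosphine is a strong-field ligand (high in the spectrochemical series).
A 3d d⁸ ion with strong-field ligands gains enough CFSE to favour square planar over tetrahedral.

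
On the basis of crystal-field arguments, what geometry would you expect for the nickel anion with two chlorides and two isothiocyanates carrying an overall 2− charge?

Each chloride is −1; each isothiocyanate is −1; balancing the −2 overall charge requires Ni(II).
Group 10 minus oxidation state 2 gives a d⁸ configuration.
Coordination number: 4.
Chloride and isothiocyanate are weak-field ligands.
With weak-field ligands the CFSE gain from square planar is small, so a 3d d⁸ ion takes the sterically preferred tetrahedral geometry.

tetrahedral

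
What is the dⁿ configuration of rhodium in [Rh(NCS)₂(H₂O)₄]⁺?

d6

Summing ligand charges against the +1 overall charge gives an oxidation state of +3 for rhodium.
Rh sits in group 9, so the d-electron count is 9 − 3 = 6.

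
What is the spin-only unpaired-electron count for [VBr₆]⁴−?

3

Ligand charges: each bromide is −1. With an overall charge of −4 the vanadium centre must be in the +2 oxidation state.
Group 5 minus oxidation state 2 gives a d³ configuration.
In an octahedral field the d³ configuration is t₂g³e_g⁰ (only one arrangement possible), giving 3 unpaired electrons.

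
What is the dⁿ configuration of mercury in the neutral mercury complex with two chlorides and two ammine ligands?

d10

Summing ligand charges against the 0 overall charge gives an oxidation state of +2 for mercury.
Mercury is a group-12 element; Hg(II) is therefore d¹⁰.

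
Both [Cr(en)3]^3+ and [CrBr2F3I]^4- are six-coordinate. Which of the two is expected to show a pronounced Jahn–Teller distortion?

[CrBr2F3I]^4-

[Cr(en)3]^3+: Summing ligand charges against the +3 overall charge gives an oxidation state of +3 for chromium. Chromium is a group-6 element; Cr(III) is therefore d³. The d³ configuration leaves the e_g set evenly filled (or empty) — no strong Jahn–Teller driving force.
[CrBr2F3I]^4-: Summing ligand charges against the −4 overall charge gives an oxidation state of +2 for chromium. Group 6 minus oxidation state 2 gives a d⁴ configuration. Bromide, fluoride, and iodide are weak-field ligands for a first-row metal, so the complex is high-spin. The t₂g³e_g¹ (high-spin) configuration has an unevenly filled e_g set; the Jahn–Teller theorem predicts a tetragonal distortion (typically axial elongation) to lift the degeneracy.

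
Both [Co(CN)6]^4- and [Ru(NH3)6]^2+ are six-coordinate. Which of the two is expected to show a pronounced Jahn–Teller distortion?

[Co(CN)6]^4-: Summing ligand charges against the −4 overall charge gives an oxidation state of +2 for cobalt. Cobalt is a group-9 element; Co(II) is therefore d⁷. Cyanide is a strong-field ligand (high in the spectrochemical series) for a first-row metal, so the complex is low-spin. The t₂g⁶e_g¹ (low-spin) configuration has an unevenly filled e_g set; the Jahn–Teller theorem predicts a tetragonal distortion (typically axial elongation) to lift the degeneracy.
[Ru(NH3)6]^2+: Ammonia is neutral; balancing the +2 overall charge requires Ru(II). Ruthenium is a group-8 element; Ru(II) is therefore d⁶. A 4d ion has a large Δₒ and is invariably low-spin. The d⁶ configuration leaves the e_g set evenly filled (or empty) — no strong Jahn–Teller driving force.

[Co(CN)6]^4-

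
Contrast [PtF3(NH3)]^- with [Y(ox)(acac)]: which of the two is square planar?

[PtF3(NH3)]^-

For [PtF3(NH3)]^-: Ligand charges: each fluoride is −1; ammonia is neutral. With an overall charge of −1 the platinum centre must be in the +2 oxidation state. Group 10 minus oxidation state 2 gives a d⁸ configuration. A 5d d⁸ ion has a large crystal-field splitting; square planar leaves the high-energy d_{x²−y²} orbital empty and maximises CFSE. → square planar.
For [Y(ox)(acac)]: Each oxalate is −2; each acetylacetonate is −1; balancing the 0 overall charge requires Y(III). Group 3 minus oxidation state 3 gives a d⁰ configuration. A d⁰ ion has no crystal-field stabilisation preference between square planar and tetrahedral, so four ligands adopt the sterically favoured tetrahedral geometry. → tetrahedral.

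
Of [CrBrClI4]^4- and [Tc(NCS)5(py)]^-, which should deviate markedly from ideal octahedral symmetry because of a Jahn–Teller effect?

[CrBrClI4]^4-

[CrBrClI4]^4-: Each bromide is −1; each chloride is −1; each iodide is −1; balancing the −4 overall charge requires Cr(II). Cr sits in group 6, so the d-electron count is 6 − 2 = 4. Bromide, chloride, and iodide are weak-field ligands for a first-row metal, so the complex is high-spin. The t₂g³e_g¹ (high-spin) configuration has an unevenly filled e_g set; the Jahn–Teller theorem predicts a tetragonal distortion (typically axial elongation) to lift the degeneracy.
[Tc(NCS)5(py)]^-: Each isothiocyanate is −1; pyridine is neutral; balancing the −1 overall charge requires Tc(IV). Group 7 minus oxidation state 4 gives a d³ configuration. The d³ configuration leaves the e_g set evenly filled (or empty) — no strong Jahn–Teller driving force.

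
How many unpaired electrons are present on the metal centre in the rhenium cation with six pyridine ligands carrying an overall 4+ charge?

3

Ligand charges: pyridine is neutral. With an overall charge of +4 the rhenium centre must be in the +4 oxidation state.
Rhenium is a group-7 element; Re(IV) is therefore d³.
In an octahedral field the d³ configuration is t₂g³e_g⁰ (only one arrangement possible), giving 3 unpaired electrons.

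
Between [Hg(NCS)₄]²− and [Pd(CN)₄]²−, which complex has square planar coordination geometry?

[Pd(CN)₄]²−

For [Hg(NCS)₄]²−: Each isothiocyanate is −1; balancing the −2 overall charge requires Hg(II). Hg sits in group 12, so the d-electron count is 12 − 2 = 10. A d¹⁰ ion has no crystal-field stabilisation preference between square planar and tetrahedral, so four ligands adopt the sterically favoured tetrahedral geometry. → tetrahedral.
For [Pd(CN)₄]²−: Each cyanide is −1; balancing the −2 overall charge requires Pd(II). Pd sits in group 10, so the d-electron count is 10 − 2 = 8. A 4d d⁸ ion has a large crystal-field splitting; square planar leaves the high-energy d_{x²−y²} orbital empty and maximises CFSE. → square planar.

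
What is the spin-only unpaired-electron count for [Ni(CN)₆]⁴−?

2 unpaired electrons

Summing ligand charges against the −4 overall charge gives an oxidation state of +2 for nickel.
Nickel is a group-10 element; Ni(II) is therefore d⁸.
In an octahedral field the d⁸ configuration is t₂g⁶e_g² (only one arrangement possible), giving 2 unpaired electrons.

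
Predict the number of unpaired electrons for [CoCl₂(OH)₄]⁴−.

Summing ligand charges against the −4 overall charge gives an oxidation state of +2 for cobalt.
Cobalt is a group-9 element; Co(II) is therefore d⁷.
The spin state decides the count: Chloride and hydroxide are weak-field ligands for a first-row metal, so the complex is high-spin.
An octahedral high-spin d⁷ ion is t₂g⁵e_g², giving 3 unpaired electrons.

3 unpaired electrons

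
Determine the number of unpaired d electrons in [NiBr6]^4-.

2 unpaired electrons

Each bromide is −1; balancing the −4 overall charge requires Ni(II).
Group 10 minus oxidation state 2 gives a d⁸ configuration.
In an octahedral field the d⁸ configuration is t₂g⁶e_g² (only one arrangement possible), giving 2 unpaired electrons.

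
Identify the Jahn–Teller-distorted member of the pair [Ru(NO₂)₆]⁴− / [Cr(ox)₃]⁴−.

[Ru(NO₂)₆]⁴−: Each nitro (N-bound nitrite) is −1; balancing the −4 overall charge requires Ru(II). Ruthenium is a group-8 element; Ru(II) is therefore d⁶. A 4d ion has a large Δₒ and is invariably low-spin. The d⁶ configuration leaves the e_g set evenly filled (or empty) — no strong Jahn–Teller driving force.
[Cr(ox)₃]⁴−: Each oxalate is −2; balancing the −4 overall charge requires Cr(II). Cr sits in group 6, so the d-electron count is 6 − 2 = 4. Oxalate is a weak-field ligand for a first-row metal, so the complex is high-spin. The t₂g³e_g¹ (high-spin) configuration has an unevenly filled e_g set; the Jahn–Teller theorem predicts a tetragonal distortion (typically axial elongation) to lift the degeneracy.

[Cr(ox)₃]⁴−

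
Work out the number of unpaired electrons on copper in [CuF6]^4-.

1 unpaired electron

Ligand charges: each fluoride is −1. With an overall charge of −4 the copper centre must be in the +2 oxidation state.
Cu sits in group 11, so the d-electron count is 11 − 2 = 9.
In an octahedral field the d⁹ configuration is t₂g⁶e_g³ (only one arrangement possible), giving 1 unpaired electron.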